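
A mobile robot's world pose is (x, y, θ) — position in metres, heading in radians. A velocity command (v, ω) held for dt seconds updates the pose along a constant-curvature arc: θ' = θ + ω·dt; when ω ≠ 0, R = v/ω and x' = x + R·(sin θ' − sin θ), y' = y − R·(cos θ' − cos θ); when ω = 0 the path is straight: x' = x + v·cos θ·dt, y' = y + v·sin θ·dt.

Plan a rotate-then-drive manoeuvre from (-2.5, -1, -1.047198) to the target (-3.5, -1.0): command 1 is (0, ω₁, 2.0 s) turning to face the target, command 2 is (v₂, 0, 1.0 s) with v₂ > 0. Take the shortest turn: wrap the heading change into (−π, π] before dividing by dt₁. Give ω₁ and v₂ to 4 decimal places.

ω₁ = -1.0472, v₂ = 1.0000

heading to target = atan2(-1−-1, -3.5−-2.5) = 3.1416
Δθ = wrap(3.1416 − -1.0472) = -2.0944; ω₁ = Δθ/dt₁ = -1.0472
distance = √((-3.5−-2.5)² + (-1−-1)²) = 1.0000; v₂ = distance/dt₂ = 1.0000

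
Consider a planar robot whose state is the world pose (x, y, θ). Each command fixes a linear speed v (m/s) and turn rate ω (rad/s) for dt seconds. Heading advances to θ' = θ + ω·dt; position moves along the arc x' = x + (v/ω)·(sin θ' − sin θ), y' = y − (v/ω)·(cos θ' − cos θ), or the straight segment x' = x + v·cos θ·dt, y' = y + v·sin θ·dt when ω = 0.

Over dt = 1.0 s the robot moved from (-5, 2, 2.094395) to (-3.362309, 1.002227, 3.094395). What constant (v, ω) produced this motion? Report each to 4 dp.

v = -2.0000, ω = 1.0000

Δθ = 3.094395 − 2.094395 = 1.000000
ω = Δθ/dt = 1.000000/1.0 = 1.0000
R = Δx/(sin θ' − sin θ) = -2.0000
v = R·ω = -2.0000·1.0000 = -2.0000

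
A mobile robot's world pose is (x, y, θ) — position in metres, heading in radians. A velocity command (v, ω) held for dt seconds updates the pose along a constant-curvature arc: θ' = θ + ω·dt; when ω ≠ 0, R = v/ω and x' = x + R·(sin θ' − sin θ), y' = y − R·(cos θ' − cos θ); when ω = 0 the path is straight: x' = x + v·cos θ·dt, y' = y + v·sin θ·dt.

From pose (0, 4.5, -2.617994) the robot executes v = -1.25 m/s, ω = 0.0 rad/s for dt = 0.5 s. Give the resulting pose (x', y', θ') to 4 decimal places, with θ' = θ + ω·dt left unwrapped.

θ' = -2.6180 + 0.0·0.5 = -2.6180
ω = 0 → straight: x' = 0 + -1.25·cos(-2.6180)·0.5 = 0.5413
y' = 4.5 + -1.25·sin(-2.6180)·0.5 = 4.8125

(0.5413, 4.8125, -2.6180)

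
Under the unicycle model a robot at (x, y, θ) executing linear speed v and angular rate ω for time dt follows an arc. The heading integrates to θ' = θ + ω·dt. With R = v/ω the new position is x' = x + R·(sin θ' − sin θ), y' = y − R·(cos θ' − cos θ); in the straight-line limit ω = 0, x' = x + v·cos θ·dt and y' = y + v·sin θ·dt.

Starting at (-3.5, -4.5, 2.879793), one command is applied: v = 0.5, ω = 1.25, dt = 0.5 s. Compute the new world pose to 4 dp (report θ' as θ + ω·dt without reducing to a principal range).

θ' = 2.8798 + 1.25·0.5 = 3.5048
R = v/ω = 0.5/1.25 = 0.4000
x' = -3.5 + 0.4000·(sin 3.5048 − sin 2.8798) = -3.7456
y' = -4.5 − 0.4000·(cos 3.5048 − cos 2.8798) = -4.5125

(-3.7456, -4.5125, 3.5048)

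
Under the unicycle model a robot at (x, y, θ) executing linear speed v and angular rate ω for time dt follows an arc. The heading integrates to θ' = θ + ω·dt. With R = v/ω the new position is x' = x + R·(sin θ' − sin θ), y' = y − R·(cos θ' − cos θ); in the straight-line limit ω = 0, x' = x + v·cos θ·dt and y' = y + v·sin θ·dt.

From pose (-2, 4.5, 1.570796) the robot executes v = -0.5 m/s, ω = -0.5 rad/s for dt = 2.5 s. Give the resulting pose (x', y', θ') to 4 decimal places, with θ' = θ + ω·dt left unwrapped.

(-2.6847, 3.5510, 0.3208)

θ' = 1.5708 + -0.5·2.5 = 0.3208
R = v/ω = -0.5/-0.5 = 1.0000
x' = -2 + 1.0000·(sin 0.3208 − sin 1.5708) = -2.6847
y' = 4.5 − 1.0000·(cos 0.3208 − cos 1.5708) = 3.5510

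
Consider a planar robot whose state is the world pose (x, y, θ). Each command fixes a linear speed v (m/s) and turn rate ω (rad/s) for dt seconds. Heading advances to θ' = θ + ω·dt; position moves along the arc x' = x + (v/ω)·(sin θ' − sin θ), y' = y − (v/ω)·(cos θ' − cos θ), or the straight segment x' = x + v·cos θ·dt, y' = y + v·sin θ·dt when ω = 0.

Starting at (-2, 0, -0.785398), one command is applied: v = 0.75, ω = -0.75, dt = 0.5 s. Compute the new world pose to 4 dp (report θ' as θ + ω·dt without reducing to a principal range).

(-1.7901, -0.3081, -1.1604)

θ' = -0.7854 + -0.75·0.5 = -1.1604
R = v/ω = 0.75/-0.75 = -1.0000
x' = -2 + -1.0000·(sin -1.1604 − sin -0.7854) = -1.7901
y' = 0 − -1.0000·(cos -1.1604 − cos -0.7854) = -0.3081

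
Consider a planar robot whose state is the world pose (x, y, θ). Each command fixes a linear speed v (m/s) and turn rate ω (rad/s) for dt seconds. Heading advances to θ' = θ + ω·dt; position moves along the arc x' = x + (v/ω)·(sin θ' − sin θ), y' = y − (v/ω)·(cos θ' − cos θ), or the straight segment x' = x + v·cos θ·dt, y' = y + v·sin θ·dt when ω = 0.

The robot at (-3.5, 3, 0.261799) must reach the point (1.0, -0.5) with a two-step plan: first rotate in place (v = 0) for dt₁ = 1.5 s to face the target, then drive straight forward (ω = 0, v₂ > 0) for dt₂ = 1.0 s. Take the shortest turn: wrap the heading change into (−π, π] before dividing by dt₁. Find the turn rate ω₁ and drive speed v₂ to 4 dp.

heading to target = atan2(-0.5−3, 1−-3.5) = -0.6610
Δθ = wrap(-0.6610 − 0.2618) = -0.9228; ω₁ = Δθ/dt₁ = -0.6152
distance = √((1−-3.5)² + (-0.5−3)²) = 5.7009; v₂ = distance/dt₂ = 5.7009

ω₁ = -0.6152, v₂ = 5.7009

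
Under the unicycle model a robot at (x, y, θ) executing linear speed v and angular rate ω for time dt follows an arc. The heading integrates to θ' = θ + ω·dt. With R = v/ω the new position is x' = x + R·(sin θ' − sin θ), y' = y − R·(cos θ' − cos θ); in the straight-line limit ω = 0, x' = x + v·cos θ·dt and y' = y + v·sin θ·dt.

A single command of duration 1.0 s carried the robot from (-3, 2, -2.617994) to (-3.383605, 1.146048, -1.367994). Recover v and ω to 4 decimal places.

Δθ = -1.367994 − -2.617994 = 1.250000
ω = Δθ/dt = 1.250000/1.0 = 1.2500
R = −Δy/(cos θ' − cos θ) = 0.8000
v = R·ω = 0.8000·1.2500 = 1.0000

v = 1.0000, ω = 1.2500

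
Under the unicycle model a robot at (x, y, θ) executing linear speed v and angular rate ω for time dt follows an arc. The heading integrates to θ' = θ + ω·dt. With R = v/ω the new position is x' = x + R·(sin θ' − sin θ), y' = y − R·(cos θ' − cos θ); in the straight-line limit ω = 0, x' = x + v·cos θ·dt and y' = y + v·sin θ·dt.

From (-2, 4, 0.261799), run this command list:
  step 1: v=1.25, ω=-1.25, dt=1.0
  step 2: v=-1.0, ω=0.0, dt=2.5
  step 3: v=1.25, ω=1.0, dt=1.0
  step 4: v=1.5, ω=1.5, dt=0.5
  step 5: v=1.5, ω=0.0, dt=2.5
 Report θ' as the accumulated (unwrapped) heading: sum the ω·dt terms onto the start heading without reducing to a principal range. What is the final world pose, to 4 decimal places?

(2.1688, 7.9744, 0.7618)

step 1: θ'=-0.9882 (R=-1.0000) → pose (-0.9061, 3.5843, -0.9882)
step 2: θ'=-0.9882 (straight) → pose (-2.2816, 5.6719, -0.9882)
step 3: θ'=0.0118 (R=1.2500) → pose (-1.2231, 5.1097, 0.0118)
step 4: θ'=0.7618 (R=1.0000) → pose (-0.5447, 5.3860, 0.7618)
step 5: θ'=0.7618 (straight) → pose (2.1688, 7.9744, 0.7618)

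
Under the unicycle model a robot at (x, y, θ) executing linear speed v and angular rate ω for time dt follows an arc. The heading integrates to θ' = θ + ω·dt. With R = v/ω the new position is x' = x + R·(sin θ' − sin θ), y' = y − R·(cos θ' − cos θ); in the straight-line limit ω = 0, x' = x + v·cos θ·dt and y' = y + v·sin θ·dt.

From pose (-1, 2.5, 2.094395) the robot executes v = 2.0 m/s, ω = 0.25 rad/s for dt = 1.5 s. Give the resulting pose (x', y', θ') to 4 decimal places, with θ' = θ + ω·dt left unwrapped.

θ' = 2.0944 + 0.25·1.5 = 2.4694
R = v/ω = 2.0/0.25 = 8.0000
x' = -1 + 8.0000·(sin 2.4694 − sin 2.0944) = -2.9465
y' = 2.5 − 8.0000·(cos 2.4694 − cos 2.0944) = 4.7596

(-2.9465, 4.7596, 2.4694)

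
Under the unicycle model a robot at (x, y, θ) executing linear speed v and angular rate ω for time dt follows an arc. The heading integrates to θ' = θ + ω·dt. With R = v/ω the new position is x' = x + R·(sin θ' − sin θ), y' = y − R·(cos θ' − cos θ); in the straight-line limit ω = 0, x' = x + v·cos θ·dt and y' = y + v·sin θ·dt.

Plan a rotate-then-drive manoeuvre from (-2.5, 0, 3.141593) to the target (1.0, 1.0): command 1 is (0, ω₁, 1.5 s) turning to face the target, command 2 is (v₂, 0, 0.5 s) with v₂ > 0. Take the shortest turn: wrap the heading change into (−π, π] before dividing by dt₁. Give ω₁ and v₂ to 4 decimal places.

ω₁ = -1.9089, v₂ = 7.2801

heading to target = atan2(1−0, 1−-2.5) = 0.2783
Δθ = wrap(0.2783 − 3.1416) = -2.8633; ω₁ = Δθ/dt₁ = -1.9089
distance = √((1−-2.5)² + (1−0)²) = 3.6401; v₂ = distance/dt₂ = 7.2801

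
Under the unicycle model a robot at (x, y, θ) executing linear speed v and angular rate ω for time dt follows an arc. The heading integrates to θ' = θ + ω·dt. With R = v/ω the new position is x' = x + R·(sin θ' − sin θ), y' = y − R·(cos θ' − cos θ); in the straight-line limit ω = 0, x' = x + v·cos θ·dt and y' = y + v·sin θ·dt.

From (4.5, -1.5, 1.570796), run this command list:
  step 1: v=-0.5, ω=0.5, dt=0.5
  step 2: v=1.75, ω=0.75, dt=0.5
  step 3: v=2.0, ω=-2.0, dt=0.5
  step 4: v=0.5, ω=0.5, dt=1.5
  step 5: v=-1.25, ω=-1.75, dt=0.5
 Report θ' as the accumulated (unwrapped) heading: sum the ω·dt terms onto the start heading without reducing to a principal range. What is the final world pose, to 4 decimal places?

(4.0052, 0.1204, 1.0708)

step 1: θ'=1.8208 (R=-1.0000) → pose (4.5311, -1.7474, 1.8208)
step 2: θ'=2.1958 (R=2.3333) → pose (4.1625, -0.9595, 2.1958)
step 3: θ'=1.1958 (R=-1.0000) → pose (4.0430, -0.0081, 1.1958)
step 4: θ'=1.9458 (R=1.0000) → pose (4.0430, 0.7245, 1.9458)
step 5: θ'=1.0708 (R=0.7143) → pose (4.0052, 0.1204, 1.0708)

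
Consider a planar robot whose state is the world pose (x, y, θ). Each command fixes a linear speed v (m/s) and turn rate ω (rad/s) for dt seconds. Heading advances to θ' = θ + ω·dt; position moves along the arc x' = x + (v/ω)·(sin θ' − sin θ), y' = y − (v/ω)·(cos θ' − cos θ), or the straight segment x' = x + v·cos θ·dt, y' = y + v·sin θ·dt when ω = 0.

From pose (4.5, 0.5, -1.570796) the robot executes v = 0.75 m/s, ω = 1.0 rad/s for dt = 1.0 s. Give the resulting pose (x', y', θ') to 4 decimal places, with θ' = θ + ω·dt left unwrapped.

(4.8448, -0.1311, -0.5708)

θ' = -1.5708 + 1.0·1.0 = -0.5708
R = v/ω = 0.75/1.0 = 0.7500
x' = 4.5 + 0.7500·(sin -0.5708 − sin -1.5708) = 4.8448
y' = 0.5 − 0.7500·(cos -0.5708 − cos -1.5708) = -0.1311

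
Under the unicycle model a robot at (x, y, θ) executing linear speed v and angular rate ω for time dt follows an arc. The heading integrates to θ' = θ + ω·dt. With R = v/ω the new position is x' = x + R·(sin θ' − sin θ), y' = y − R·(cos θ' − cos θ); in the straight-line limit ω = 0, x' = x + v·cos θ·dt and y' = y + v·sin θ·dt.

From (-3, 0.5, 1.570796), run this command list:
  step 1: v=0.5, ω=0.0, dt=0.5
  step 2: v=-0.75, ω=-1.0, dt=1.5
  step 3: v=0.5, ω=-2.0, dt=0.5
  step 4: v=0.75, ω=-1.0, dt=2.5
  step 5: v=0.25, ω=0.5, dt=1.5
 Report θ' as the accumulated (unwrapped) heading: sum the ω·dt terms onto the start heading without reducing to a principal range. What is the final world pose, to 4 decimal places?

(-4.6575, -1.2979, -2.6792)

step 1: θ'=1.5708 (straight) → pose (-3.0000, 0.7500, 1.5708)
step 2: θ'=0.0708 (R=0.7500) → pose (-3.6969, 0.0019, 0.0708)
step 3: θ'=-0.9292 (R=-0.2500) → pose (-3.4790, -0.0979, -0.9292)
step 4: θ'=-3.4292 (R=-0.7500) → pose (-4.2926, -1.2659, -3.4292)
step 5: θ'=-2.6792 (R=0.5000) → pose (-4.6575, -1.2979, -2.6792)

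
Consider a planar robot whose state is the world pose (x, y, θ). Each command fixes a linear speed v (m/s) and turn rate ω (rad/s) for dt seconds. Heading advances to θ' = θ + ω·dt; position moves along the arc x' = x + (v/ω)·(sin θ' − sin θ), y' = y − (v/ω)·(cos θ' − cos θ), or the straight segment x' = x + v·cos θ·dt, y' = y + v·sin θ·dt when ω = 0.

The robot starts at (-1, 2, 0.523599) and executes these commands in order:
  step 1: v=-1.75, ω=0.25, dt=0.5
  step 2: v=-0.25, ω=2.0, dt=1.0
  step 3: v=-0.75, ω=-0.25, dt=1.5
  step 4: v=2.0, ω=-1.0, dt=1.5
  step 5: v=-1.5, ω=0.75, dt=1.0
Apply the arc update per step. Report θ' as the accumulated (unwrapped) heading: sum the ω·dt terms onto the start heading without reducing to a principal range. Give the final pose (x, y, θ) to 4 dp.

step 1: θ'=0.6486 (R=-7.0000) → pose (-1.7285, 1.5163, 0.6486)
step 2: θ'=2.6486 (R=-0.1250) → pose (-1.7121, 1.3066, 2.6486)
step 3: θ'=2.2736 (R=3.0000) → pose (-0.8428, 0.6029, 2.2736)
step 4: θ'=0.7736 (R=-2.0000) → pose (-0.7142, 3.3264, 0.7736)
step 5: θ'=1.5236 (R=-2.0000) → pose (-1.3145, 1.9900, 1.5236)

(-1.3145, 1.9900, 1.5236)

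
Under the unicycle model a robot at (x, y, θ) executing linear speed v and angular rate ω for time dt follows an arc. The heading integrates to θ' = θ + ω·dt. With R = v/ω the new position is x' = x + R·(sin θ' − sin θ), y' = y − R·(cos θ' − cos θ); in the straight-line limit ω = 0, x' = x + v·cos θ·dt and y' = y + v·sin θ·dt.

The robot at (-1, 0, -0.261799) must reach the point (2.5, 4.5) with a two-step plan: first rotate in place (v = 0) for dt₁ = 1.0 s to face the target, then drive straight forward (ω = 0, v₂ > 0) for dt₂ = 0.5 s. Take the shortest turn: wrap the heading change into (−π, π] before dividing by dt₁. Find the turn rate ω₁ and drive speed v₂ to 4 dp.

ω₁ = 1.1716, v₂ = 11.4018

heading to target = atan2(4.5−0, 2.5−-1) = 0.9098
Δθ = wrap(0.9098 − -0.2618) = 1.1716; ω₁ = Δθ/dt₁ = 1.1716
distance = √((2.5−-1)² + (4.5−0)²) = 5.7009; v₂ = distance/dt₂ = 11.4018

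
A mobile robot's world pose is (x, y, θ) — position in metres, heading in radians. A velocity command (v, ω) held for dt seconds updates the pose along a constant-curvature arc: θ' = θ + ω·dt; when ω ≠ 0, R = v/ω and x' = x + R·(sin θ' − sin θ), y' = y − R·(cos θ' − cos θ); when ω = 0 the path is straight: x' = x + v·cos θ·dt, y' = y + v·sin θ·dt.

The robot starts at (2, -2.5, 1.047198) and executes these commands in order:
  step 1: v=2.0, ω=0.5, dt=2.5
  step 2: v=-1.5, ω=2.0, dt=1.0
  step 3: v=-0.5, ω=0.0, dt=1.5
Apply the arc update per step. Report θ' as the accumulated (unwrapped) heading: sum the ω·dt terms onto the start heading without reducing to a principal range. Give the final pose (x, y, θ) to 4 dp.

(3.0757, 3.0386, 4.2972)

step 1: θ'=2.2972 (R=4.0000) → pose (1.5262, 2.1567, 2.2972)
step 2: θ'=4.2972 (R=-0.7500) → pose (2.7731, 2.3523, 4.2972)
step 3: θ'=4.2972 (straight) → pose (3.0757, 3.0386, 4.2972)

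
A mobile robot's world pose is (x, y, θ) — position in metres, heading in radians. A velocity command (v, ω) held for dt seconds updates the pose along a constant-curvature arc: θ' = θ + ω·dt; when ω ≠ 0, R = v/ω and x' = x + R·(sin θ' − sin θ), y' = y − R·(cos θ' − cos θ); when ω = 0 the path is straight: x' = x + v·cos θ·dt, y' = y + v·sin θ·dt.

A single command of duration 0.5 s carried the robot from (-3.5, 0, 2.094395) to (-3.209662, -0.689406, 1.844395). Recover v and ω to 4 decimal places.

Δθ = 1.844395 − 2.094395 = -0.250000
ω = Δθ/dt = -0.250000/0.5 = -0.5000
R = −Δy/(cos θ' − cos θ) = 3.0000
v = R·ω = 3.0000·-0.5000 = -1.5000

v = -1.5000, ω = -0.5000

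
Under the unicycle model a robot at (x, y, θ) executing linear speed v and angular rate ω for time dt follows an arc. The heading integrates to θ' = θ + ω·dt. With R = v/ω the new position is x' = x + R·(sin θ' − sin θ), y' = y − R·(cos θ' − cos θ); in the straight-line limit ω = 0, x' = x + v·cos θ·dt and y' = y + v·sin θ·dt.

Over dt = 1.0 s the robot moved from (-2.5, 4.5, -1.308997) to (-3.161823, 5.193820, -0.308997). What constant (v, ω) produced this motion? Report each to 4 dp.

v = -1.0000, ω = 1.0000

Δθ = -0.308997 − -1.308997 = 1.000000
ω = Δθ/dt = 1.000000/1.0 = 1.0000
R = −Δy/(cos θ' − cos θ) = -1.0000
v = R·ω = -1.0000·1.0000 = -1.0000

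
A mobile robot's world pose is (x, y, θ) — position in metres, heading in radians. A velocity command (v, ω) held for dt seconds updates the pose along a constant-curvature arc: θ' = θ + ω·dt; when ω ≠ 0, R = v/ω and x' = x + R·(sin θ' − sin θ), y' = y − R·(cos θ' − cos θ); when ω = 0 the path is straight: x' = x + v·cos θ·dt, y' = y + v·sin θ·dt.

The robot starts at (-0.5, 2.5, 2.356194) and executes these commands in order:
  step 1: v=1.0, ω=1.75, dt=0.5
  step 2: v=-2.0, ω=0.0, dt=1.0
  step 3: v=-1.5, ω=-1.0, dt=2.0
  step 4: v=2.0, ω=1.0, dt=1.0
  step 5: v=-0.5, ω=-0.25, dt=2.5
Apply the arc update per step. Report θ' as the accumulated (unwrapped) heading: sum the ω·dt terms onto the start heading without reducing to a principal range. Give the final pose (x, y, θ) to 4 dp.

(2.6983, 1.5874, 1.6062)

step 1: θ'=3.2312 (R=0.5714) → pose (-0.9552, 2.6651, 3.2312)
step 2: θ'=3.2312 (straight) → pose (1.0368, 2.8440, 3.2312)
step 3: θ'=1.2312 (R=1.5000) → pose (2.5853, 0.8504, 1.2312)
step 4: θ'=2.2312 (R=2.0000) → pose (2.2791, 2.7435, 2.2312)
step 5: θ'=1.6062 (R=2.0000) → pose (2.6983, 1.5874, 1.6062)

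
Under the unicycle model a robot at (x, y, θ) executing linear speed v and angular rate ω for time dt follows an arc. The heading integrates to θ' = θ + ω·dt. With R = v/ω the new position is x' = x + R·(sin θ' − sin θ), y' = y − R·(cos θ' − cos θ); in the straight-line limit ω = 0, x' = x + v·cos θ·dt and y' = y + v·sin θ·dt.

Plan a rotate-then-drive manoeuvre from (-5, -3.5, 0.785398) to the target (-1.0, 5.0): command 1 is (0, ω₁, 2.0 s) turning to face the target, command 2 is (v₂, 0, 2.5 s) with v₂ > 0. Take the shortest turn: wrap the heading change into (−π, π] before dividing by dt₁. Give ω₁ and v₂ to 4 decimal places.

ω₁ = 0.1728, v₂ = 3.7577

heading to target = atan2(5−-3.5, -1−-5) = 1.1310
Δθ = wrap(1.1310 − 0.7854) = 0.3456; ω₁ = Δθ/dt₁ = 0.1728
distance = √((-1−-5)² + (5−-3.5)²) = 9.3941; v₂ = distance/dt₂ = 3.7577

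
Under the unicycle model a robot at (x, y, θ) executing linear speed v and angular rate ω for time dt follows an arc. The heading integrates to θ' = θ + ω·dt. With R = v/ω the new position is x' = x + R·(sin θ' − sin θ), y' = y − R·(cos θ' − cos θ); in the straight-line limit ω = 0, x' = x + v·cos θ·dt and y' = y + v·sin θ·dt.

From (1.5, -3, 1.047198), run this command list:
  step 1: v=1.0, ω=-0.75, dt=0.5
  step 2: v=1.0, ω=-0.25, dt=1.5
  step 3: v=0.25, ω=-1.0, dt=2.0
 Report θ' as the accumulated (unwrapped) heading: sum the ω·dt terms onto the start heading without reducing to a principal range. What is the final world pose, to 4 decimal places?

(3.4649, -2.2005, -1.7028)

step 1: θ'=0.6722 (R=-1.3333) → pose (1.8244, -2.6234, 0.6722)
step 2: θ'=0.2972 (R=-4.0000) → pose (3.1439, -1.9286, 0.2972)
step 3: θ'=-1.7028 (R=-0.2500) → pose (3.4649, -2.2005, -1.7028)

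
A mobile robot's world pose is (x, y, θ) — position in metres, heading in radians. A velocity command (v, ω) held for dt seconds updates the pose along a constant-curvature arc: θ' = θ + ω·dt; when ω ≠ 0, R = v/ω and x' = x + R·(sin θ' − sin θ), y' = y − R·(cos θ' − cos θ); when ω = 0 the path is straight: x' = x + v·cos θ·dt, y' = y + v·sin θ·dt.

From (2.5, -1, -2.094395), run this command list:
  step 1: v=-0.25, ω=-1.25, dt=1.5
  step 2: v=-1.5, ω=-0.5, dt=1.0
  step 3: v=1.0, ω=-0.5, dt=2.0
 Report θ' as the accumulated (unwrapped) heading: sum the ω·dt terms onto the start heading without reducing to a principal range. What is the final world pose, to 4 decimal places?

step 1: θ'=-3.9694 (R=0.2000) → pose (2.8205, -0.9647, -3.9694)
step 2: θ'=-4.4694 (R=3.0000) → pose (3.5230, -2.2724, -4.4694)
step 3: θ'=-5.4694 (R=-2.0000) → pose (4.0105, -0.4176, -5.4694)

(4.0105, -0.4176, -5.4694)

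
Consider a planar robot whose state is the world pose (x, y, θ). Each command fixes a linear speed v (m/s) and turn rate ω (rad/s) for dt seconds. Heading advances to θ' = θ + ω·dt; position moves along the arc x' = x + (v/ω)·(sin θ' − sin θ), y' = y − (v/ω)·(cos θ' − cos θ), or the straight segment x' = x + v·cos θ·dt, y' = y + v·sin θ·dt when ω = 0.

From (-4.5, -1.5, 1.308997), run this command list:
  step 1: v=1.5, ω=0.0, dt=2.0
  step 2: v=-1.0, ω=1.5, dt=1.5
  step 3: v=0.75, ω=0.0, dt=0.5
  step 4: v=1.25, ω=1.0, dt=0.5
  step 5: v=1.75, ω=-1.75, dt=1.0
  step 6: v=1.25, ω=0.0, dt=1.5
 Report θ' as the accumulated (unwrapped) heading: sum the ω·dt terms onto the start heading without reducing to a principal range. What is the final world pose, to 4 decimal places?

(-6.4334, 1.4028, 2.3090)

step 1: θ'=1.3090 (straight) → pose (-3.7235, 1.3978, 1.3090)
step 2: θ'=3.5590 (R=-0.6667) → pose (-2.8093, 0.6158, 3.5590)
step 3: θ'=3.5590 (straight) → pose (-3.1521, 0.4638, 3.5590)
step 4: θ'=4.0590 (R=1.2500) → pose (-3.6379, 0.0810, 4.0590)
step 5: θ'=2.3090 (R=-1.0000) → pose (-5.1716, 0.0159, 2.3090)
step 6: θ'=2.3090 (straight) → pose (-6.4334, 1.4028, 2.3090)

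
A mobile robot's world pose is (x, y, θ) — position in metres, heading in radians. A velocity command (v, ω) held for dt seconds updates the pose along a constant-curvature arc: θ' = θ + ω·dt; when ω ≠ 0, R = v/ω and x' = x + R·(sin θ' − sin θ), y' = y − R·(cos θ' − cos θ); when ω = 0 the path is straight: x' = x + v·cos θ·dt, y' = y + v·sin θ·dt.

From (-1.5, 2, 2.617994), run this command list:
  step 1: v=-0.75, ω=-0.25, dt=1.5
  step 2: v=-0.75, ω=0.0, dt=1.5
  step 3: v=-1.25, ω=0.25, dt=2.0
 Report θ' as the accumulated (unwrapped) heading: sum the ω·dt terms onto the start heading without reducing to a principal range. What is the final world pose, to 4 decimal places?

(2.0195, -1.1047, 2.7430)

step 1: θ'=2.2430 (R=3.0000) → pose (-0.6526, 1.2700, 2.2430)
step 2: θ'=2.2430 (straight) → pose (0.0479, 0.3898, 2.2430)
step 3: θ'=2.7430 (R=-5.0000) → pose (2.0195, -1.1047, 2.7430)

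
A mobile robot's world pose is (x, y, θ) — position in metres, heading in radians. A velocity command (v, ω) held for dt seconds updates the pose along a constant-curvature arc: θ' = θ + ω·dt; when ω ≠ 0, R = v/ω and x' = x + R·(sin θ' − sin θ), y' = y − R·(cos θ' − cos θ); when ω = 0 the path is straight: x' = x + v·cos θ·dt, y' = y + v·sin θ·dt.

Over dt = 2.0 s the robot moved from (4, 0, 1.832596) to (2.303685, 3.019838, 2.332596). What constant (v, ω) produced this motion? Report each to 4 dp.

v = 1.7500, ω = 0.2500

Δθ = 2.332596 − 1.832596 = 0.500000
ω = Δθ/dt = 0.500000/2.0 = 0.2500
R = −Δy/(cos θ' − cos θ) = 7.0000
v = R·ω = 7.0000·0.2500 = 1.7500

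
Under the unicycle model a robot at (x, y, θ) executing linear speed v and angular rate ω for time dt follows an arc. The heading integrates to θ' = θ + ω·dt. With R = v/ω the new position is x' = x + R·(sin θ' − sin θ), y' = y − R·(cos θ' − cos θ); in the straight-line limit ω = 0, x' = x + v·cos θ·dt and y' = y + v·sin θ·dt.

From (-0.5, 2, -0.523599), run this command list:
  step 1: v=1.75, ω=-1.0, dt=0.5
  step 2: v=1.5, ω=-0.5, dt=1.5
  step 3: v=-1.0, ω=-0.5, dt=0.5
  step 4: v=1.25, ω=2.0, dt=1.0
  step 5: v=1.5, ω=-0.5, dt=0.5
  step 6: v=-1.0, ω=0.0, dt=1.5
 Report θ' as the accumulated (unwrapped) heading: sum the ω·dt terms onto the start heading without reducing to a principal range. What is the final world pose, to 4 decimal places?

step 1: θ'=-1.0236 (R=-1.7500) → pose (0.1195, 1.3950, -1.0236)
step 2: θ'=-1.7736 (R=-3.0000) → pose (0.4960, -0.7702, -1.7736)
step 3: θ'=-2.0236 (R=2.0000) → pose (0.6566, -0.2980, -2.0236)
step 4: θ'=-0.0236 (R=0.6250) → pose (1.2039, -1.1963, -0.0236)
step 5: θ'=-0.2736 (R=-3.0000) → pose (1.9437, -1.3070, -0.2736)
step 6: θ'=-0.2736 (straight) → pose (0.4995, -0.9017, -0.2736)

(0.4995, -0.9017, -0.2736)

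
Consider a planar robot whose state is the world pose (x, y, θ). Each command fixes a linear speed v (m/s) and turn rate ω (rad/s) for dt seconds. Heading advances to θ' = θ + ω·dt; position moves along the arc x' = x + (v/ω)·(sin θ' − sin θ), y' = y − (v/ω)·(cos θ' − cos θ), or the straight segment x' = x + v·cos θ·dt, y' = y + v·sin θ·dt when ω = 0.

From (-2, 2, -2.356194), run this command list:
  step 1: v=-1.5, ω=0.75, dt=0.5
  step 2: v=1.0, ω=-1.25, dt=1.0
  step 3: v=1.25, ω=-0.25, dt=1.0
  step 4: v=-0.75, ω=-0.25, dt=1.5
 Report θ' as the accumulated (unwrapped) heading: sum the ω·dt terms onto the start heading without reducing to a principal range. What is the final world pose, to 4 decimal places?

(-2.6370, 1.8416, -3.8562)

step 1: θ'=-1.9812 (R=-2.0000) → pose (-1.5803, 2.6163, -1.9812)
step 2: θ'=-3.2312 (R=-0.8000) → pose (-2.3854, 2.1387, -3.2312)
step 3: θ'=-3.4812 (R=-5.0000) → pose (-3.6036, 2.4042, -3.4812)
step 4: θ'=-3.8562 (R=3.0000) → pose (-2.6370, 1.8416, -3.8562)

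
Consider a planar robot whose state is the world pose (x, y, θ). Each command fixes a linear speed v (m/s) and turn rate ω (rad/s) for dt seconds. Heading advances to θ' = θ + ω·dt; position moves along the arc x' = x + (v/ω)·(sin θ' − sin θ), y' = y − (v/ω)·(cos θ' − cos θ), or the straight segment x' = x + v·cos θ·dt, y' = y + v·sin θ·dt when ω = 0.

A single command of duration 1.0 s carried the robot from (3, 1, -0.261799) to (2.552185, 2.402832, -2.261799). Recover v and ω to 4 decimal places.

Δθ = -2.261799 − -0.261799 = -2.000000
ω = Δθ/dt = -2.000000/1.0 = -2.0000
R = −Δy/(cos θ' − cos θ) = 0.8750
v = R·ω = 0.8750·-2.0000 = -1.7500

v = -1.7500, ω = -2.0000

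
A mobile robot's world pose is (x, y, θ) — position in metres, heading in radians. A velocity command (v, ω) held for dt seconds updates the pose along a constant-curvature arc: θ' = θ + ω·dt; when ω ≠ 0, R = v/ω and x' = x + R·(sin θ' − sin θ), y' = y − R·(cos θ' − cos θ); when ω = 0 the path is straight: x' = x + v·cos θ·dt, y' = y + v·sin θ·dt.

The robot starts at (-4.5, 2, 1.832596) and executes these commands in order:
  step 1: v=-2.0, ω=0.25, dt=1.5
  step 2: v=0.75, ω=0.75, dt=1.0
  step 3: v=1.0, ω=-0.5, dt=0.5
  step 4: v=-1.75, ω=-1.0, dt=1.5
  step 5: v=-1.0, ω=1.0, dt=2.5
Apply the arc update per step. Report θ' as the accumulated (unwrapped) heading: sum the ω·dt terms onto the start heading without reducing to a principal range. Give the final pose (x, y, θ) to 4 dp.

step 1: θ'=2.2076 (R=-8.0000) → pose (-3.2046, -0.6864, 2.2076)
step 2: θ'=2.9576 (R=1.0000) → pose (-3.8257, -0.2980, 2.9576)
step 3: θ'=2.7076 (R=-2.0000) → pose (-4.3007, -0.1463, 2.7076)
step 4: θ'=1.2076 (R=1.7500) → pose (-3.4008, -2.3558, 1.2076)
step 5: θ'=3.7076 (R=-1.0000) → pose (-1.9297, -3.5551, 3.7076)

(-1.9297, -3.5551, 3.7076)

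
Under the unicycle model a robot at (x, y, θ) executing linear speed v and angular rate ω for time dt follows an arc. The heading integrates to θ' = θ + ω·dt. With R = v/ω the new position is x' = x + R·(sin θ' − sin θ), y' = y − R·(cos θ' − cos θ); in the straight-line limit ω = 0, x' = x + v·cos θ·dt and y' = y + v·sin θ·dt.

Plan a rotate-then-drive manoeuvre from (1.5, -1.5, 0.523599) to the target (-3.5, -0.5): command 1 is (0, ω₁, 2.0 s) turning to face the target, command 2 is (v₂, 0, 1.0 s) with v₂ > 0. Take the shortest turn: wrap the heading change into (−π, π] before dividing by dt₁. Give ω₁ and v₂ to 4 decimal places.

ω₁ = 1.2103, v₂ = 5.0990

heading to target = atan2(-0.5−-1.5, -3.5−1.5) = 2.9442
Δθ = wrap(2.9442 − 0.5236) = 2.4206; ω₁ = Δθ/dt₁ = 1.2103
distance = √((-3.5−1.5)² + (-0.5−-1.5)²) = 5.0990; v₂ = distance/dt₂ = 5.0990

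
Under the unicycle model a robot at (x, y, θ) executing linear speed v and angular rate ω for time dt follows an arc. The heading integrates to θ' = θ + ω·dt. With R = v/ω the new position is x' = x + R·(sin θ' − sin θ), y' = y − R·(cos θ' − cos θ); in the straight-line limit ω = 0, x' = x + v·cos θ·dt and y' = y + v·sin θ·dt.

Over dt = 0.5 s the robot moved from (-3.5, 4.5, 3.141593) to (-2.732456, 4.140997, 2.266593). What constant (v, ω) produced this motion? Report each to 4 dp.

v = -1.7500, ω = -1.7500

Δθ = 2.266593 − 3.141593 = -0.875000
ω = Δθ/dt = -0.875000/0.5 = -1.7500
R = Δx/(sin θ' − sin θ) = 1.0000
v = R·ω = 1.0000·-1.7500 = -1.7500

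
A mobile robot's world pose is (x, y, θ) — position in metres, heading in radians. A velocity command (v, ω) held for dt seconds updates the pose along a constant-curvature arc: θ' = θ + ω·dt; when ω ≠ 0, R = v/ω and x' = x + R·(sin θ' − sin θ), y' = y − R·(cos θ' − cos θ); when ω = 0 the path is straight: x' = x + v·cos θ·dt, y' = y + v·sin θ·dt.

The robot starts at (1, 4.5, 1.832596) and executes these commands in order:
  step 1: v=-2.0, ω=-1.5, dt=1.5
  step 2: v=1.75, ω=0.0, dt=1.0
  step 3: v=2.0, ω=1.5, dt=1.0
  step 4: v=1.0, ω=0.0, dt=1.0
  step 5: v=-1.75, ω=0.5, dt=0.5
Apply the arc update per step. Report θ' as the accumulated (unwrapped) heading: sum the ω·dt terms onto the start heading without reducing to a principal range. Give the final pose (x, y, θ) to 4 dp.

(2.6484, 2.8875, 1.3326)

step 1: θ'=-0.4174 (R=1.3333) → pose (-0.8284, 2.9360, -0.4174)
step 2: θ'=-0.4174 (straight) → pose (0.7713, 2.2266, -0.4174)
step 3: θ'=1.0826 (R=1.3333) → pose (2.4894, 2.8201, 1.0826)
step 4: θ'=1.0826 (straight) → pose (2.9585, 3.7033, 1.0826)
step 5: θ'=1.3326 (R=-3.5000) → pose (2.6484, 2.8875, 1.3326)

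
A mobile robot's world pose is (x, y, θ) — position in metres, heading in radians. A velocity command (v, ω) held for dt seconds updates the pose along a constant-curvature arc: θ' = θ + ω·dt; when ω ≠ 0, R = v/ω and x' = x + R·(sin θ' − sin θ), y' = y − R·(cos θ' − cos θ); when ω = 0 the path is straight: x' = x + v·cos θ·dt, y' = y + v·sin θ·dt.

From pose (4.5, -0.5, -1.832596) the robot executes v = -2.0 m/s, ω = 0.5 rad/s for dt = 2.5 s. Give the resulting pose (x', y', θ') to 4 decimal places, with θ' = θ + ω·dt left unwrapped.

θ' = -1.8326 + 0.5·2.5 = -0.5826
R = v/ω = -2.0/0.5 = -4.0000
x' = 4.5 + -4.0000·(sin -0.5826 − sin -1.8326) = 2.8371
y' = -0.5 − -4.0000·(cos -0.5826 − cos -1.8326) = 3.8754

(2.8371, 3.8754, -0.5826)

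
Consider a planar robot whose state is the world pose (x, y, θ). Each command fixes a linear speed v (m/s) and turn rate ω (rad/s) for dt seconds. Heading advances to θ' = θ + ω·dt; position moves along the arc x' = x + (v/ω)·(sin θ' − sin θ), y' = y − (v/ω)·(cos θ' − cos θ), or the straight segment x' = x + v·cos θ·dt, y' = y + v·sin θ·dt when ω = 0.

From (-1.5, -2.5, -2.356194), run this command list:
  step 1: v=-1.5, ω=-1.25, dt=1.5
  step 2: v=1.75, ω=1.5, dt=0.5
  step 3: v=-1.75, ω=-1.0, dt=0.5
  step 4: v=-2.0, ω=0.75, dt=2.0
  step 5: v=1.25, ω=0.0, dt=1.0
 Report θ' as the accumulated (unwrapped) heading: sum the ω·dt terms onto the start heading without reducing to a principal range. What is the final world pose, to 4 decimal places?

step 1: θ'=-4.2312 (R=1.2000) → pose (0.4123, -2.7931, -4.2312)
step 2: θ'=-3.4812 (R=1.1667) → pose (-0.2333, -2.2331, -3.4812)
step 3: θ'=-3.9812 (R=1.7500) → pose (0.4864, -2.7145, -3.9812)
step 4: θ'=-2.4812 (R=-2.6667) → pose (4.1072, -3.0398, -2.4812)
step 5: θ'=-2.4812 (straight) → pose (3.1201, -3.8066, -2.4812)

(3.1201, -3.8066, -2.4812)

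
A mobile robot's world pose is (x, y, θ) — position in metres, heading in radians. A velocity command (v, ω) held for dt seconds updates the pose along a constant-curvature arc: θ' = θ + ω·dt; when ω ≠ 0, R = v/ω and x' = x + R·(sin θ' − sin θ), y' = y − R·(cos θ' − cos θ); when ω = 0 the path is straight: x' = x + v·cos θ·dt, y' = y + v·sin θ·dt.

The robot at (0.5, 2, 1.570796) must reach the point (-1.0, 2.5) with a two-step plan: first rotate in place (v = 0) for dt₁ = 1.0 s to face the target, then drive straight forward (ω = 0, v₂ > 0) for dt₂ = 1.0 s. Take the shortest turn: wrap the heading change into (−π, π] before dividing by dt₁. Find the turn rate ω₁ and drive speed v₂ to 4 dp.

heading to target = atan2(2.5−2, -1−0.5) = 2.8198
Δθ = wrap(2.8198 − 1.5708) = 1.2490; ω₁ = Δθ/dt₁ = 1.2490
distance = √((-1−0.5)² + (2.5−2)²) = 1.5811; v₂ = distance/dt₂ = 1.5811

ω₁ = 1.2490, v₂ = 1.5811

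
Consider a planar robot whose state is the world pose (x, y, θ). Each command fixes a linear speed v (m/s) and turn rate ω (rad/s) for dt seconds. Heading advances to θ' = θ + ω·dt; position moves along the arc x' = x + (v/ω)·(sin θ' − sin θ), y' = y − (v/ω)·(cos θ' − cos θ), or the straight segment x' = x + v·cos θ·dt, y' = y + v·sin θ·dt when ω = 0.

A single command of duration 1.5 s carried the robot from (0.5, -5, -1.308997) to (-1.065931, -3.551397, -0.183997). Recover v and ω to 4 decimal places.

v = -1.5000, ω = 0.7500

Δθ = -0.183997 − -1.308997 = 1.125000
ω = Δθ/dt = 1.125000/1.5 = 0.7500
R = Δx/(sin θ' − sin θ) = -2.0000
v = R·ω = -2.0000·0.7500 = -1.5000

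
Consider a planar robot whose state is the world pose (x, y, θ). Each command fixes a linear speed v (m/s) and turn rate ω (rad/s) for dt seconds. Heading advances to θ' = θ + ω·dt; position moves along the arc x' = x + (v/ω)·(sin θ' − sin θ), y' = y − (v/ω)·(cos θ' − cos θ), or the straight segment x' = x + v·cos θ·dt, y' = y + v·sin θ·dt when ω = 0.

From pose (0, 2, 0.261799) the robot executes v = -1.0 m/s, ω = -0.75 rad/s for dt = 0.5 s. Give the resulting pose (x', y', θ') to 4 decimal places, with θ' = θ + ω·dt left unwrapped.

θ' = 0.2618 + -0.75·0.5 = -0.1132
R = v/ω = -1.0/-0.75 = 1.3333
x' = 0 + 1.3333·(sin -0.1132 − sin 0.2618) = -0.4957
y' = 2 − 1.3333·(cos -0.1132 − cos 0.2618) = 1.9631

(-0.4957, 1.9631, -0.1132)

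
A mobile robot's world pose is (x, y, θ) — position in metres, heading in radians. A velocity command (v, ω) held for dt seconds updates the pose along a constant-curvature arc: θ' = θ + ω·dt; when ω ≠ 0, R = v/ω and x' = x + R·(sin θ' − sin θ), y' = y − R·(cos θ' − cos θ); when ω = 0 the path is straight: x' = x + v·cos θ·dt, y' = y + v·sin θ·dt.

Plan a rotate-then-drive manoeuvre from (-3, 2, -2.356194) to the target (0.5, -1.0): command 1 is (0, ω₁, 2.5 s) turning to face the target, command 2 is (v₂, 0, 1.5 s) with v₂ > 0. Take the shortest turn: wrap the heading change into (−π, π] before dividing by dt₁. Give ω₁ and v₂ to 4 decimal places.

ω₁ = 0.6590, v₂ = 3.0732

heading to target = atan2(-1−2, 0.5−-3) = -0.7086
Δθ = wrap(-0.7086 − -2.3562) = 1.6476; ω₁ = Δθ/dt₁ = 0.6590
distance = √((0.5−-3)² + (-1−2)²) = 4.6098; v₂ = distance/dt₂ = 3.0732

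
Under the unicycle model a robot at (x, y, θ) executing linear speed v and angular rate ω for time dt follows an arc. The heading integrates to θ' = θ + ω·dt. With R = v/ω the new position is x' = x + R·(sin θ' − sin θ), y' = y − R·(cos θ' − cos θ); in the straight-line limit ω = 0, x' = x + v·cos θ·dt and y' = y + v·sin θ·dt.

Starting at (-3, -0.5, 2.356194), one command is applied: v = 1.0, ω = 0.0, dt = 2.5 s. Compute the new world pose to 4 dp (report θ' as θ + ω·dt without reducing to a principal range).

(-4.7678, 1.2678, 2.3562)

θ' = 2.3562 + 0.0·2.5 = 2.3562
ω = 0 → straight: x' = -3 + 1.0·cos(2.3562)·2.5 = -4.7678
y' = -0.5 + 1.0·sin(2.3562)·2.5 = 1.2678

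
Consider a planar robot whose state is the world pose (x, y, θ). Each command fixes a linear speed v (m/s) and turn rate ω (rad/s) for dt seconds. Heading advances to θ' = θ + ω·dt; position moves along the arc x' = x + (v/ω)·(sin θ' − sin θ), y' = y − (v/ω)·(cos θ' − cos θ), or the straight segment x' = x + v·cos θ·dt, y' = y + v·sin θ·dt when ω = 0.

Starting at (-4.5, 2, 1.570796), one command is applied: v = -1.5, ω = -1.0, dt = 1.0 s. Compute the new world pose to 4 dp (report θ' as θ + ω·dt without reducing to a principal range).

(-5.1895, 0.7378, 0.5708)

θ' = 1.5708 + -1.0·1.0 = 0.5708
R = v/ω = -1.5/-1.0 = 1.5000
x' = -4.5 + 1.5000·(sin 0.5708 − sin 1.5708) = -5.1895
y' = 2 − 1.5000·(cos 0.5708 − cos 1.5708) = 0.7378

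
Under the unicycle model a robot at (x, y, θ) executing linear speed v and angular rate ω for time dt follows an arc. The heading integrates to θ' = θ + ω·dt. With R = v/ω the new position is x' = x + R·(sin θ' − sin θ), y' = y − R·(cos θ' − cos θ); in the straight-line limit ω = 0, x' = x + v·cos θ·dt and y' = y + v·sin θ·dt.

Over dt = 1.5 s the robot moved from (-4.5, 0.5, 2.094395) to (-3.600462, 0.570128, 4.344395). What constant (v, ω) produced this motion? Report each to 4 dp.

v = -0.7500, ω = 1.5000

Δθ = 4.344395 − 2.094395 = 2.250000
ω = Δθ/dt = 2.250000/1.5 = 1.5000
R = Δx/(sin θ' − sin θ) = -0.5000
v = R·ω = -0.5000·1.5000 = -0.7500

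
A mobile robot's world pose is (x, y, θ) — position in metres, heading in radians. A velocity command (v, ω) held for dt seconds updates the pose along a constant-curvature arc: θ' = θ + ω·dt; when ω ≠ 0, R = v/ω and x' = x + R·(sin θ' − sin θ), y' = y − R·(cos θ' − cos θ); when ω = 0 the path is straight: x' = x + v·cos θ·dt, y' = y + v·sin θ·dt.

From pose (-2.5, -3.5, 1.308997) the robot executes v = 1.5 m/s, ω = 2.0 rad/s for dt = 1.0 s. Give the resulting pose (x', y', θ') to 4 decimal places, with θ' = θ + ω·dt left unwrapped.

(-3.3494, -2.5664, 3.3090)

θ' = 1.3090 + 2.0·1.0 = 3.3090
R = v/ω = 1.5/2.0 = 0.7500
x' = -2.5 + 0.7500·(sin 3.3090 − sin 1.3090) = -3.3494
y' = -3.5 − 0.7500·(cos 3.3090 − cos 1.3090) = -2.5664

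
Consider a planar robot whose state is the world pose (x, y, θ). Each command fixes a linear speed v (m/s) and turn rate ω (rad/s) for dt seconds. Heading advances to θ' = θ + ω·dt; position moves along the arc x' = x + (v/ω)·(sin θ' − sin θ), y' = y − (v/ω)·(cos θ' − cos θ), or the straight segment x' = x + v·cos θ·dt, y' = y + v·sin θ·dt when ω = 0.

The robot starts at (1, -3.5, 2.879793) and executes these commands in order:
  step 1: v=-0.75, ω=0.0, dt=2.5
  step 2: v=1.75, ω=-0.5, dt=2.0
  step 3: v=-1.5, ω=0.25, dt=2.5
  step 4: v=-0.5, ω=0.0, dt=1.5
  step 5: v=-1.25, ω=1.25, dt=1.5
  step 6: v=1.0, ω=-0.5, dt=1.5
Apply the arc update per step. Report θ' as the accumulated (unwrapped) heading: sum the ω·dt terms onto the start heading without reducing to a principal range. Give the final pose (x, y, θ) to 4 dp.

step 1: θ'=2.8798 (straight) → pose (2.8111, -3.9853, 2.8798)
step 2: θ'=1.8798 (R=-3.5000) → pose (0.3827, -1.6689, 1.8798)
step 3: θ'=2.5048 (R=-6.0000) → pose (2.5308, -4.6683, 2.5048)
step 4: θ'=2.5048 (straight) → pose (3.1338, -5.1143, 2.5048)
step 5: θ'=4.3798 (R=-1.0000) → pose (4.6736, -4.6368, 4.3798)
step 6: θ'=3.6298 (R=-2.0000) → pose (3.7213, -5.7501, 3.6298)

(3.7213, -5.7501, 3.6298)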